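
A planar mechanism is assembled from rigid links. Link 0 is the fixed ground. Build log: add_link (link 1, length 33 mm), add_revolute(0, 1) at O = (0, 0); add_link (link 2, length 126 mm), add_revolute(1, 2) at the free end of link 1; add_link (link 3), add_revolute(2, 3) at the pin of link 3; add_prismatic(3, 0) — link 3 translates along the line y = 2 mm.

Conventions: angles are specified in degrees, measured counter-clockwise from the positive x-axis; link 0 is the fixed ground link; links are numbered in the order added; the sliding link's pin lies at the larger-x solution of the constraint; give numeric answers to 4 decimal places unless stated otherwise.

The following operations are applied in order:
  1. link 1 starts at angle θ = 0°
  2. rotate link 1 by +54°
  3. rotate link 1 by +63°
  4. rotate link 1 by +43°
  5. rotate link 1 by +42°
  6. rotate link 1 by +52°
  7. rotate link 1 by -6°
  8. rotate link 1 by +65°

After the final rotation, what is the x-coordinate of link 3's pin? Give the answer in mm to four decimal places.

geometry: r = 33 mm, L = 126 mm, e = 2 mm; θ starts at 0°
rotate link 1 by +54°: θ ← 0° +54° = 54°
rotate link 1 by +63°: θ ← 54° +63° = 117°
rotate link 1 by +43°: θ ← 117° +43° = 160°
rotate link 1 by +42°: θ ← 160° +42° = 202°
rotate link 1 by +52°: θ ← 202° +52° = 254°
rotate link 1 by -6°: θ ← 254° -6° = 248°
rotate link 1 by +65°: θ ← 248° +65° = 313°
crank pin P = (r cos θ, r sin θ) = (22.505946, -24.134672)
h = r sin θ − e = -24.134672 − 2 = -26.134672
x = r cos θ + √(L² − h²) = 22.505946 + 123.259802 = 145.765748

145.7657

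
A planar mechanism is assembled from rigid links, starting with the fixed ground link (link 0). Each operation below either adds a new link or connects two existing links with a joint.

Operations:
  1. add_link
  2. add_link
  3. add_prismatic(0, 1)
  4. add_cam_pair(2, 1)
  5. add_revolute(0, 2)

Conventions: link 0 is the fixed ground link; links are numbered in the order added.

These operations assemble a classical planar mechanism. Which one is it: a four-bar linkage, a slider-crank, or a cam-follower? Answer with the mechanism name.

links: 3 (incl. ground); joints: 1 revolute, 1 prismatic, 1 higher (cam) pair, forming one closed loop
3 links, revolute + prismatic + higher pair in one loop → cam-follower

cam-follower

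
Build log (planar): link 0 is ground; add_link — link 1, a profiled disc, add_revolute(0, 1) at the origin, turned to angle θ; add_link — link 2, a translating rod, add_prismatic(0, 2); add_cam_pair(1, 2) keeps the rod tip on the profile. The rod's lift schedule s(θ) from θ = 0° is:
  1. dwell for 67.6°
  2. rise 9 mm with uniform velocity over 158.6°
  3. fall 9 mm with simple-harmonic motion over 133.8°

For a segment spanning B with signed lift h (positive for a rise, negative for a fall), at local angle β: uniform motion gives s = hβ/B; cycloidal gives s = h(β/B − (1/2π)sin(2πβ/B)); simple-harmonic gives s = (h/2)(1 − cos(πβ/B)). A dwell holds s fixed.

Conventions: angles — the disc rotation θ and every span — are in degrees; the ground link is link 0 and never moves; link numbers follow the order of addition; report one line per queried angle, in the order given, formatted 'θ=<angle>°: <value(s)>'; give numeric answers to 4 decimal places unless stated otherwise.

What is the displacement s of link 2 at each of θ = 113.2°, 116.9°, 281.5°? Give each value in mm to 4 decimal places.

seg 1 [0°–67.6°] dwell: s stays 0.0000
seg 2 [67.6°–226.2°] uniform, h=9: θ=113.2° here. β=45.6, B=158.6. 9·45.6/158.6 = 2.5876 → s = 2.5876
seg 2 [67.6°–226.2°] uniform, h=9: θ=116.9° here. β=49.3, B=158.6. 9·49.3/158.6 = 2.7976 → s = 2.7976
seg 2 [67.6°–226.2°] uniform, h=9: full span → s += 9 → s = 9.0000
seg 3 [226.2°–360°] simple-harmonic, h=-9: θ=281.5° here. β=55.3, B=133.8. -9/2·(1 − cos(π·0.4133)) = -3.2895 → s = 5.7105

θ=113.2°: 2.5876
θ=116.9°: 2.7976
θ=281.5°: 5.7105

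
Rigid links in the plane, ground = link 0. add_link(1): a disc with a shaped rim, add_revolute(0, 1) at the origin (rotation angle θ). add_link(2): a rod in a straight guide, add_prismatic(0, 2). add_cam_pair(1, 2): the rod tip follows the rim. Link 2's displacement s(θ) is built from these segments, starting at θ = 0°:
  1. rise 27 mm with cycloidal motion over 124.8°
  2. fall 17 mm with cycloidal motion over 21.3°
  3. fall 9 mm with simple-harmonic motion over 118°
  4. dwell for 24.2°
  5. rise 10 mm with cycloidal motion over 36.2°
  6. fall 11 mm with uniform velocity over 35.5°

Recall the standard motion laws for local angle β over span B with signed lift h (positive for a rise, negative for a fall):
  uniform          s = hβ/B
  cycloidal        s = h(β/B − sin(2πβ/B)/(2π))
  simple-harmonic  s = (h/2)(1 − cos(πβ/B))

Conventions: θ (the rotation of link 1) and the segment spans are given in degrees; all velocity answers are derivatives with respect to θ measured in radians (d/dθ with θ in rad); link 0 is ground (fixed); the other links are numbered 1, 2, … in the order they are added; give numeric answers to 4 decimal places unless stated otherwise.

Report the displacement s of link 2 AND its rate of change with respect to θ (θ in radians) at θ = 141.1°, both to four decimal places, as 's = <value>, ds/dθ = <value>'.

segment 1 (0° to 124.8°, cycloidal, h = 27) is passed completely: s = 0.0000 + (27) = 27.0000
θ = 141.1° falls in segment 2 (124.8° to 146.1°, cycloidal, h = -17): β = 141.1 − 124.8 = 16.3°, B = 21.3°; Δs = -17·(0.7653 − sin(2π·0.7653)/(2π)) = -15.7026; s = 27.0000 − 15.7026 = 11.2974
velocity in seg [124.8°–146.1°] (cycloidal), θ in radians: β = 16.3° = 0.2845 rad, B = 21.3° = 0.3718 rad; ds/dθ = (h/B)(1 − cos(2πβ/B)) = ((-17)/0.3718)(1 − cos(2π·0.7653)) = -41.351688 mm/rad

s = 11.2974, ds/dθ = -41.3517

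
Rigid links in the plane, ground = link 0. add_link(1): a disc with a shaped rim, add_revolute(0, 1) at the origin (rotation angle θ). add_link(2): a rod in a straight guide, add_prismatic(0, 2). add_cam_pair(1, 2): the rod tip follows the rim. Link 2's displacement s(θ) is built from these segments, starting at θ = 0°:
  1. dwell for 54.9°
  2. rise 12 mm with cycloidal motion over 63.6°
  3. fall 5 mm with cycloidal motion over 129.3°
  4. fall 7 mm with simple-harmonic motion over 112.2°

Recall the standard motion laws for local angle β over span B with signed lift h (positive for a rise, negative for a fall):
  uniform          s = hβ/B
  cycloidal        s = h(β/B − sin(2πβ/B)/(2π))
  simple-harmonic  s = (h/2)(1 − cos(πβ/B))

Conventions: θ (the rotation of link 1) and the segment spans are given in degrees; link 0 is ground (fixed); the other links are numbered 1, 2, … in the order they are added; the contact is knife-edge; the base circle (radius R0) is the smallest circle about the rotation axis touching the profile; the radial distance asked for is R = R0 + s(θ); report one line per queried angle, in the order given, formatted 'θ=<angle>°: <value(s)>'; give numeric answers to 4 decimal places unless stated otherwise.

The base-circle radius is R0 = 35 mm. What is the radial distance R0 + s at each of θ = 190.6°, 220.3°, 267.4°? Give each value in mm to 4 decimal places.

segment 1 (0° to 54.9°, dwell): s unchanged at 0.0000
segment 2 (54.9° to 118.5°, cycloidal, h = 12) is passed completely: s = 0.0000 + (12) = 12.0000
θ = 190.6° falls in segment 3 (118.5° to 247.8°, cycloidal, h = -5): β = 190.6 − 118.5 = 72.1°, B = 129.3°; Δs = -5·(0.5576 − sin(2π·0.5576)/(2π)) = -3.0699; s = 12.0000 − 3.0699 = 8.9301
θ = 220.3° falls in segment 3 (118.5° to 247.8°, cycloidal, h = -5): β = 220.3 − 118.5 = 101.8°, B = 129.3°; Δs = -5·(0.7873 − sin(2π·0.7873)/(2π)) = -4.7106; s = 12.0000 − 4.7106 = 7.2894
segment 3 (118.5° to 247.8°, cycloidal, h = -5) is passed completely: s = 12.0000 + (-5) = 7.0000
θ = 267.4° falls in segment 4 (247.8° to 360°, simple-harmonic, h = -7): β = 267.4 − 247.8 = 19.6°, B = 112.2°; Δs = -7/2·(1 − cos(π·0.1747)) = -0.5140; s = 7.0000 − 0.5140 = 6.4860
θ=190.6°: R = R0 + s = 35 + 8.9301 = 43.9301
θ=220.3°: R = R0 + s = 35 + 7.2894 = 42.2894
θ=267.4°: R = R0 + s = 35 + 6.4860 = 41.4860

θ=190.6°: 43.9301
θ=220.3°: 42.2894
θ=267.4°: 41.4860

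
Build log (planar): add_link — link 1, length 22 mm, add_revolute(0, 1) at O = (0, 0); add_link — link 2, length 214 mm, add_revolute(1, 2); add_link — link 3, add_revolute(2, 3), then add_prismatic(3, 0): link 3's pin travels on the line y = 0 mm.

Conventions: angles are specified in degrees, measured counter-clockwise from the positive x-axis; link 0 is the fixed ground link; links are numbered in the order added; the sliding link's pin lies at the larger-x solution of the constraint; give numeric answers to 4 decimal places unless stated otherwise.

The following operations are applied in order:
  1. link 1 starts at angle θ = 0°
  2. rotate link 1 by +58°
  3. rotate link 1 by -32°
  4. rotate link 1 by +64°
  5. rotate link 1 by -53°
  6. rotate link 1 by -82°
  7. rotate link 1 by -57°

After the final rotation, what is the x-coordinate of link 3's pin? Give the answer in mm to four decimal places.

geometry: r = 22 mm, L = 214 mm, e = 0 mm; θ starts at 0°
rotate link 1 by +58°: θ ← 0° +58° = 58°
rotate link 1 by -32°: θ ← 58° -32° = 26°
rotate link 1 by +64°: θ ← 26° +64° = 90°
rotate link 1 by -53°: θ ← 90° -53° = 37°
rotate link 1 by -82°: θ ← 37° -82° = -45°
rotate link 1 by -57°: θ ← -45° -57° = -102°
crank pin P = (r cos θ, r sin θ) = (-4.574057, -21.519247)
h = r sin θ − e = -21.519247 − 0 = -21.519247
x = r cos θ + √(L² − h²) = -4.574057 + 212.915293 = 208.341236

208.3412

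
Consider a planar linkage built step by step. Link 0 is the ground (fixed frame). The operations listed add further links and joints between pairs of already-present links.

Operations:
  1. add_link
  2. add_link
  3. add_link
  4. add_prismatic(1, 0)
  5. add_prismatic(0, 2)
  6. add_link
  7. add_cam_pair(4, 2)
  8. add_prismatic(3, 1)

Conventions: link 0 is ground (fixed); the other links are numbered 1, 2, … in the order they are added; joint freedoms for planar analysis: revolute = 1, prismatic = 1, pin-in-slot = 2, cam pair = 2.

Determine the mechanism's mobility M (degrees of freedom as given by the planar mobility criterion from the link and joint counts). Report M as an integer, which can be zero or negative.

link 0 = ground. State L|J1|J2 = 1|0|0
+link1  2|0|0
+link2  3|0|0
+link3  4|0|0
P(1,0) f=1→J1  4|1|0
P(0,2) f=1→J1  4|2|0
+link4  5|2|0
C(4,2) f=2→J2  5|2|1
P(3,1) f=1→J1  5|3|1
M = 3(5−1)−2·3−1 = 12−6−1 = 5

M = 5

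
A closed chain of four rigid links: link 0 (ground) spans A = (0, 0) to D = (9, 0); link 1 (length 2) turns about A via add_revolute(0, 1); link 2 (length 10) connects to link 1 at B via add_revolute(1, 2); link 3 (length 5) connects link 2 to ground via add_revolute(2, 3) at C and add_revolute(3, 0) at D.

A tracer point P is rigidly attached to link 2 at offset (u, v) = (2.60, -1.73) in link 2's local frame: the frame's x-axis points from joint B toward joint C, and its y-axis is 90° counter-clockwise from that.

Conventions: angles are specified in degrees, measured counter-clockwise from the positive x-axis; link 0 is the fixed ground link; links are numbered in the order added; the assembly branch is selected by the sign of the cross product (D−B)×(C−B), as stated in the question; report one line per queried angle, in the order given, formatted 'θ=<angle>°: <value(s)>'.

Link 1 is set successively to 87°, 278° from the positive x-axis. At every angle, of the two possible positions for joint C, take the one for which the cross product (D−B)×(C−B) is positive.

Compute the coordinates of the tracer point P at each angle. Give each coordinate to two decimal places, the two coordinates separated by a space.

A=(0,0), D=(9.00,0)
θ=87°: B = A + 2.00·(cos87°, sin87°) = (0.1047, 1.9973)
θ=87°: |BD| = 9.1168
θ=87°: circle(B,10.00) ∩ circle(D,5.00): a=8.6717, h=4.9801
θ=87°:   candidates: C₊=(9.6567,4.9567) cross=45.403; C₋=(7.4747,-4.7617) cross=-45.403
θ=87°:   branch + wants cross > 0 → take C=(9.6567,4.9567) (cross=45.403)
θ=87°: ex = (C−B)/|BC| = (0.9552,0.2959); ey = (-0.2959,0.9552)
θ=87°: P = B + 2.60·ex + -1.73·ey = (3.1002,1.1142)
θ=278°: B = A + 2.00·(cos278°, sin278°) = (0.2783, -1.9805)
θ=278°: |BD| = 8.9437
θ=278°: circle(B,10.00) ∩ circle(D,5.00): a=8.6647, h=4.9922
θ=278°:   candidates: C₊=(7.6225,4.8065) cross=44.649; C₋=(9.8335,-4.9300) cross=-44.649
θ=278°:   branch + wants cross > 0 → take C=(7.6225,4.8065) (cross=44.649)
θ=278°: ex = (C−B)/|BC| = (0.7344,0.6787); ey = (-0.6787,0.7344)
θ=278°: P = B + 2.60·ex + -1.73·ey = (3.3620,-1.4864)

θ=87°: 3.10 1.11
θ=278°: 3.36 -1.49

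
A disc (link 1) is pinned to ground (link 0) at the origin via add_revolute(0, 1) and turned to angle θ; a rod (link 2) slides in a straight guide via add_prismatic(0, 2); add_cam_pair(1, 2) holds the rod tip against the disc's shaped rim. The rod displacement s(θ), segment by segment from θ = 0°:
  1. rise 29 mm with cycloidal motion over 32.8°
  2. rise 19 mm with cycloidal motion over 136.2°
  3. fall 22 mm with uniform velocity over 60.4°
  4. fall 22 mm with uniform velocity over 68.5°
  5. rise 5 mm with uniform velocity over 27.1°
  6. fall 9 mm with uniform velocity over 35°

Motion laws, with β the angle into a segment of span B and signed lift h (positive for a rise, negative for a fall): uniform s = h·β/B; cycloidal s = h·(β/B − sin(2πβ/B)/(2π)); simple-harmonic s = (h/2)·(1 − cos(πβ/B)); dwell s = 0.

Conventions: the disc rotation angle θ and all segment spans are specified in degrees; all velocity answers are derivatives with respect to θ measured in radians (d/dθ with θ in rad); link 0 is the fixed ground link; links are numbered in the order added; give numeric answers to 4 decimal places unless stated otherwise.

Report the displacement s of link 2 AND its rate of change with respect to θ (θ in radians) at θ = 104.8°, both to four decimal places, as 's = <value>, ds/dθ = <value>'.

segment 1 (0° to 32.8°, cycloidal, h = 29) is passed completely: s = 0.0000 + (29) = 29.0000
θ = 104.8° falls in segment 2 (32.8° to 169°, cycloidal, h = 19): β = 104.8 − 32.8 = 72°, B = 136.2°; Δs = 19·(0.5286 − sin(2π·0.5286)/(2π)) = 10.5852; s = 29.0000 + 10.5852 = 39.5852
velocity in seg [32.8°–169°] (cycloidal), θ in radians: β = 72° = 1.2566 rad, B = 136.2° = 2.3771 rad; ds/dθ = (h/B)(1 − cos(2πβ/B)) = (19/2.3771)(1 − cos(2π·0.5286)) = 15.856594 mm/rad

s = 39.5852, ds/dθ = 15.8566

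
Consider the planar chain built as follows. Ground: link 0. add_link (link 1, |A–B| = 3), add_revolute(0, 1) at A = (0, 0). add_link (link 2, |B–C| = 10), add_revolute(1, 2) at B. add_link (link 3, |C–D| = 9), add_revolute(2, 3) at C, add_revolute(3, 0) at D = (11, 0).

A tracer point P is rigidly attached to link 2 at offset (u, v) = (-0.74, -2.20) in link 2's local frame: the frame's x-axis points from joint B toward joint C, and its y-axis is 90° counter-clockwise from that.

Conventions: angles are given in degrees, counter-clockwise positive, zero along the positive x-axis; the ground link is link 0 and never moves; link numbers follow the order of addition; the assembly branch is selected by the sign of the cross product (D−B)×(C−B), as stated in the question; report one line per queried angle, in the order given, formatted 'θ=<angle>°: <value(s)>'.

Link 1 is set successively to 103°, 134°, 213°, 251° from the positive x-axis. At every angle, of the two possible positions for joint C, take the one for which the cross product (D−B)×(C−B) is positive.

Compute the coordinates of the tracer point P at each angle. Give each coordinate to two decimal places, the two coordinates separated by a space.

A=(0,0), D=(11.00,0)
θ=103°: B = A + 3.00·(cos103°, sin103°) = (-0.6749, 2.9231)
θ=103°: |BD| = 12.0352
θ=103°: circle(B,10.00) ∩ circle(D,9.00): a=6.8070, h=7.3257
θ=103°:   candidates: C₊=(7.7075,8.3761) cross=88.166; C₋=(4.1490,-5.8365) cross=-88.166
θ=103°:   branch + wants cross > 0 → take C=(7.7075,8.3761) (cross=88.166)
θ=103°: ex = (C−B)/|BC| = (0.8382,0.5453); ey = (-0.5453,0.8382)
θ=103°: P = B + -0.74·ex + -2.20·ey = (-0.0955,0.6755)
θ=134°: B = A + 3.00·(cos134°, sin134°) = (-2.0840, 2.1580)
θ=134°: |BD| = 13.2607
θ=134°: circle(B,10.00) ∩ circle(D,9.00): a=7.3468, h=6.7842
θ=134°:   candidates: C₊=(6.2689,7.6562) cross=89.963; C₋=(4.0608,-5.7313) cross=-89.963
θ=134°:   branch + wants cross > 0 → take C=(6.2689,7.6562) (cross=89.963)
θ=134°: ex = (C−B)/|BC| = (0.8353,0.5498); ey = (-0.5498,0.8353)
θ=134°: P = B + -0.74·ex + -2.20·ey = (-1.4925,-0.0865)
θ=213°: B = A + 3.00·(cos213°, sin213°) = (-2.5160, -1.6339)
θ=213°: |BD| = 13.6144
θ=213°: circle(B,10.00) ∩ circle(D,9.00): a=7.5050, h=6.6087
θ=213°:   candidates: C₊=(4.1416,5.8277) cross=89.974; C₋=(5.7279,-7.2942) cross=-89.974
θ=213°:   branch + wants cross > 0 → take C=(4.1416,5.8277) (cross=89.974)
θ=213°: ex = (C−B)/|BC| = (0.6658,0.7462); ey = (-0.7462,0.6658)
θ=213°: P = B + -0.74·ex + -2.20·ey = (-1.3671,-3.6508)
θ=251°: B = A + 3.00·(cos251°, sin251°) = (-0.9767, -2.8366)
θ=251°: |BD| = 12.3080
θ=251°: circle(B,10.00) ∩ circle(D,9.00): a=6.9259, h=7.2133
θ=251°:   candidates: C₊=(4.1003,5.7788) cross=88.782; C₋=(7.4251,-8.2596) cross=-88.782
θ=251°:   branch + wants cross > 0 → take C=(4.1003,5.7788) (cross=88.782)
θ=251°: ex = (C−B)/|BC| = (0.5077,0.8615); ey = (-0.8615,0.5077)
θ=251°: P = B + -0.74·ex + -2.20·ey = (0.5430,-4.5910)

θ=103°: -0.10 0.68
θ=134°: -1.49 -0.09
θ=213°: -1.37 -3.65
θ=251°: 0.54 -4.59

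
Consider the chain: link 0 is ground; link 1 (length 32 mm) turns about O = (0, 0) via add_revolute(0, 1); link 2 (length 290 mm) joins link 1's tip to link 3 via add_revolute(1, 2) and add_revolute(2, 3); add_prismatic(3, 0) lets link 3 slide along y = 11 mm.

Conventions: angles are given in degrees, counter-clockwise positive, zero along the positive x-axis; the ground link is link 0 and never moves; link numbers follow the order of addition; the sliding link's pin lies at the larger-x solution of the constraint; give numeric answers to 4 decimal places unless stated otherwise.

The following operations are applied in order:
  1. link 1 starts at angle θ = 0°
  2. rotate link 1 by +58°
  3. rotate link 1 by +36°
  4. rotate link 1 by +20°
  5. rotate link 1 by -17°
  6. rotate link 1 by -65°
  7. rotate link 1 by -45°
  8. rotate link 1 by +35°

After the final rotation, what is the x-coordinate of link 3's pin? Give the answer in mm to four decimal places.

geometry: r = 32 mm, L = 290 mm, e = 11 mm; θ starts at 0°
rotate link 1 by +58°: θ ← 0° +58° = 58°
rotate link 1 by +36°: θ ← 58° +36° = 94°
rotate link 1 by +20°: θ ← 94° +20° = 114°
rotate link 1 by -17°: θ ← 114° -17° = 97°
rotate link 1 by -65°: θ ← 97° -65° = 32°
rotate link 1 by -45°: θ ← 32° -45° = -13°
rotate link 1 by +35°: θ ← -13° +35° = 22°
crank pin P = (r cos θ, r sin θ) = (29.669883, 11.987411)
h = r sin θ − e = 11.987411 − 11 = 0.987411
x = r cos θ + √(L² − h²) = 29.669883 + 289.998319 = 319.668202

319.6682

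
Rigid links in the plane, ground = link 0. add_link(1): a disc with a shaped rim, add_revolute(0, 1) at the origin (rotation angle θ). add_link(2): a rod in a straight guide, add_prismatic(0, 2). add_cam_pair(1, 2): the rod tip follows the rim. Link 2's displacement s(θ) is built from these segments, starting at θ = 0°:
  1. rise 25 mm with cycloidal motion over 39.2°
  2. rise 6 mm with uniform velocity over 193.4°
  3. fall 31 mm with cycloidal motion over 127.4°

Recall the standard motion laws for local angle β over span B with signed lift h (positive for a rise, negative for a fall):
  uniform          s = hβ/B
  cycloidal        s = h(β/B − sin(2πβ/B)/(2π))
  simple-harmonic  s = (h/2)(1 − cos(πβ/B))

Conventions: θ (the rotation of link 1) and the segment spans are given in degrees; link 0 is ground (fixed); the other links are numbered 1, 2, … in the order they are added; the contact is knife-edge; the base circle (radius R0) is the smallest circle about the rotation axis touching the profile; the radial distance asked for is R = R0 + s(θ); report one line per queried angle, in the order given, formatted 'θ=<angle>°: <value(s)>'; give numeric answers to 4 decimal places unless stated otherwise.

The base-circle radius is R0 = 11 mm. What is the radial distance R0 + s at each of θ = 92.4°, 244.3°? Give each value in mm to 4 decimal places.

segment 1 (0° to 39.2°, cycloidal, h = 25) is passed completely: s = 0.0000 + (25) = 25.0000
θ = 92.4° falls in segment 2 (39.2° to 232.6°, uniform, h = 6): β = 92.4 − 39.2 = 53.2°, B = 193.4°; Δs = 6·53.2/193.4 = 1.6505; s = 25.0000 + 1.6505 = 26.6505
segment 2 (39.2° to 232.6°, uniform, h = 6) is passed completely: s = 25.0000 + (6) = 31.0000
θ = 244.3° falls in segment 3 (232.6° to 360°, cycloidal, h = -31): β = 244.3 − 232.6 = 11.7°, B = 127.4°; Δs = -31·(0.0918 − sin(2π·0.0918)/(2π)) = -0.1554; s = 31.0000 − 0.1554 = 30.8446
θ=92.4°: R = R0 + s = 11 + 26.6505 = 37.6505
θ=244.3°: R = R0 + s = 11 + 30.8446 = 41.8446

θ=92.4°: 37.6505
θ=244.3°: 41.8446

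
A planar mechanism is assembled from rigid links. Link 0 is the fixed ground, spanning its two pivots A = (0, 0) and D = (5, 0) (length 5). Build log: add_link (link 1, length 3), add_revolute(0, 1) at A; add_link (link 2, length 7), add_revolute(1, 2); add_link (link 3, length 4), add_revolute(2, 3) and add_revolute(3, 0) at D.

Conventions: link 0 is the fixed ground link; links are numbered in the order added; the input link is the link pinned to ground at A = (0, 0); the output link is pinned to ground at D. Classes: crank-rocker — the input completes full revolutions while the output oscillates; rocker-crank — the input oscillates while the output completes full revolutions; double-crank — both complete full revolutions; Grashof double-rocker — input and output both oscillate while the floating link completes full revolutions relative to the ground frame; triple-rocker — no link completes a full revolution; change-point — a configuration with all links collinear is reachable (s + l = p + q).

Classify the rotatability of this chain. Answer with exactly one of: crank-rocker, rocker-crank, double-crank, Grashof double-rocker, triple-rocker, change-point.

lengths: ground=5, input=3, coupler=7, output=4
sorted: s=3 (shortest), l=7 (longest), p+q=9
s + l = 10 vs p + q = 9
s + l > p + q → non-Grashof → no link fully rotates → triple-rocker

triple-rocker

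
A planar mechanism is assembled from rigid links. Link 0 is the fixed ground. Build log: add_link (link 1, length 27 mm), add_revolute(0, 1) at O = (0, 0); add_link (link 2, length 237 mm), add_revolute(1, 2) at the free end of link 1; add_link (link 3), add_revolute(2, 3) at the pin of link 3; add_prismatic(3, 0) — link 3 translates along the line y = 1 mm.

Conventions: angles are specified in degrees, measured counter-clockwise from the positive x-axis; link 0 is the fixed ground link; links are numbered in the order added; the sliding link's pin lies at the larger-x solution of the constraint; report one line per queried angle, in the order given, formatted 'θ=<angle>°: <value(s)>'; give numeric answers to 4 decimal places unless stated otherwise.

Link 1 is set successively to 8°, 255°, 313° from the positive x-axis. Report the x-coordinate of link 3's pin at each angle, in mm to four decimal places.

geometry: r = 27 mm, L = 237 mm, e = 1 mm
θ=8°: crank pin P = (r cos θ, r sin θ) = (26.737238, 3.757674)
θ=8°: h = r sin θ − e = 3.757674 − 1 = 2.757674
θ=8°: x = r cos θ + √(L² − h²) = 26.737238 + 236.983956 = 263.721194
θ=255°: crank pin P = (r cos θ, r sin θ) = (-6.988114, -26.079997)
θ=255°: h = r sin θ − e = -26.079997 − 1 = -27.079997
θ=255°: x = r cos θ + √(L² − h²) = -6.988114 + 235.447815 = 228.459701
θ=313°: crank pin P = (r cos θ, r sin θ) = (18.413956, -19.746550)
θ=313°: h = r sin θ − e = -19.746550 − 1 = -20.746550
θ=313°: x = r cos θ + √(L² − h²) = 18.413956 + 236.090196 = 254.504152

θ=8°: 263.7212
θ=255°: 228.4597
θ=313°: 254.5042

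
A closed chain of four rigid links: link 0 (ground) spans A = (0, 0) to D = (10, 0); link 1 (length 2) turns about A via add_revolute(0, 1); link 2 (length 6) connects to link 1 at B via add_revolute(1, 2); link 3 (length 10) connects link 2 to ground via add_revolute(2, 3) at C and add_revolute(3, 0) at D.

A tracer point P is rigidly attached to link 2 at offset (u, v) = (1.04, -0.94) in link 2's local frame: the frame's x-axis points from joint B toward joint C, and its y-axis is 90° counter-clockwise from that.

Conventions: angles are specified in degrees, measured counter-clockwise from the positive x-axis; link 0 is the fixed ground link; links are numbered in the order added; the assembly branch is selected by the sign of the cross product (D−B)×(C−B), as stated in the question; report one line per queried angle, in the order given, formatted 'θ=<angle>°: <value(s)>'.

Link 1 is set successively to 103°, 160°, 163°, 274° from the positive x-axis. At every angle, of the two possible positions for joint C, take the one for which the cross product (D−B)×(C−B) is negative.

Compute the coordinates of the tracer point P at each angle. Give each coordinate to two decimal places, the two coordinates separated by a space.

A=(0,0), D=(10.00,0)
θ=103°: B = A + 2.00·(cos103°, sin103°) = (-0.4499, 1.9487)
θ=103°: |BD| = 10.6301
θ=103°: circle(B,6.00) ∩ circle(D,10.00): a=2.3047, h=5.5397
θ=103°:   candidates: C₊=(2.8313,6.9721) cross=58.887; C₋=(0.8002,-3.9196) cross=-58.887
θ=103°:   branch - wants cross < 0 → take C=(0.8002,-3.9196) (cross=-58.887)
θ=103°: ex = (C−B)/|BC| = (0.2083,-0.9781); ey = (0.9781,0.2083)
θ=103°: P = B + 1.04·ex + -0.94·ey = (-1.1526,0.7357)
θ=160°: B = A + 2.00·(cos160°, sin160°) = (-1.8794, 0.6840)
θ=160°: |BD| = 11.8991
θ=160°: circle(B,6.00) ∩ circle(D,10.00): a=3.2602, h=5.0369
θ=160°:   candidates: C₊=(1.6650,5.5252) cross=59.935; C₋=(1.0859,-4.5320) cross=-59.935
θ=160°:   branch - wants cross < 0 → take C=(1.0859,-4.5320) (cross=-59.935)
θ=160°: ex = (C−B)/|BC| = (0.4942,-0.8693); ey = (0.8693,0.4942)
θ=160°: P = B + 1.04·ex + -0.94·ey = (-2.1826,-0.6846)
θ=163°: B = A + 2.00·(cos163°, sin163°) = (-1.9126, 0.5847)
θ=163°: |BD| = 11.9270
θ=163°: circle(B,6.00) ∩ circle(D,10.00): a=3.2805, h=5.0238
θ=163°:   candidates: C₊=(1.6102,5.4417) cross=59.919; C₋=(1.1176,-4.5938) cross=-59.919
θ=163°:   branch - wants cross < 0 → take C=(1.1176,-4.5938) (cross=-59.919)
θ=163°: ex = (C−B)/|BC| = (0.5050,-0.8631); ey = (0.8631,0.5050)
θ=163°: P = B + 1.04·ex + -0.94·ey = (-2.1987,-0.7876)
θ=274°: B = A + 2.00·(cos274°, sin274°) = (0.1395, -1.9951)
θ=274°: |BD| = 10.0603
θ=274°: circle(B,6.00) ∩ circle(D,10.00): a=1.8493, h=5.7079
θ=274°:   candidates: C₊=(0.8201,3.9661) cross=57.423; C₋=(3.0841,-7.2229) cross=-57.423
θ=274°:   branch - wants cross < 0 → take C=(3.0841,-7.2229) (cross=-57.423)
θ=274°: ex = (C−B)/|BC| = (0.4908,-0.8713); ey = (0.8713,0.4908)
θ=274°: P = B + 1.04·ex + -0.94·ey = (-0.1691,-3.3626)

θ=103°: -1.15 0.74
θ=160°: -2.18 -0.68
θ=163°: -2.20 -0.79
θ=274°: -0.17 -3.36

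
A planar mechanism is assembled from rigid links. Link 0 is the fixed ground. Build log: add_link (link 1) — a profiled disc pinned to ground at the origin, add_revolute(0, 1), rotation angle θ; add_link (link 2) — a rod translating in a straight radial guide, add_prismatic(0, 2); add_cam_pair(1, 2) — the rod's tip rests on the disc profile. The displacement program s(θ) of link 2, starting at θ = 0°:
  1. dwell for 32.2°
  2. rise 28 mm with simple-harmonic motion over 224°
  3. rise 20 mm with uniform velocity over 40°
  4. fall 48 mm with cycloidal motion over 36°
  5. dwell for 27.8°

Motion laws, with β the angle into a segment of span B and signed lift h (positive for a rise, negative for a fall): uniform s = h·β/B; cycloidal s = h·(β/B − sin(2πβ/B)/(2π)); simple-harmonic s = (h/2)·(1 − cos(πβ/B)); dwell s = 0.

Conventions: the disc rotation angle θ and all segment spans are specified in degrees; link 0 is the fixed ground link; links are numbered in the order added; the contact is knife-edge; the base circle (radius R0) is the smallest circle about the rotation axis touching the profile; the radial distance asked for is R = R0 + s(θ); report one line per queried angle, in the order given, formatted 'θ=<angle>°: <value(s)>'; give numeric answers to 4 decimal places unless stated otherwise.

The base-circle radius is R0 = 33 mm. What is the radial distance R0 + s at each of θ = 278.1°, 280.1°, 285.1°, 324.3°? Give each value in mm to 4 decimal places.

seg 1 [0°–32.2°] dwell: s stays 0.0000
seg 2 [32.2°–256.2°] simple-harmonic, h=28: full span → s += 28 → s = 28.0000
seg 3 [256.2°–296.2°] uniform, h=20: θ=278.1° here. β=21.9, B=40. 20·21.9/40 = 10.9500 → s = 38.9500
seg 3 [256.2°–296.2°] uniform, h=20: θ=280.1° here. β=23.9, B=40. 20·23.9/40 = 11.9500 → s = 39.9500
seg 3 [256.2°–296.2°] uniform, h=20: θ=285.1° here. β=28.9, B=40. 20·28.9/40 = 14.4500 → s = 42.4500
seg 3 [256.2°–296.2°] uniform, h=20: full span → s += 20 → s = 48.0000
seg 4 [296.2°–332.2°] cycloidal, h=-48: θ=324.3° here. β=28.1, B=36. -48·(0.7806 − sin(2π·0.7806)/(2π)) = -44.9657 → s = 3.0343
θ=278.1°: R = R0 + s = 33 + 38.9500 = 71.9500
θ=280.1°: R = R0 + s = 33 + 39.9500 = 72.9500
θ=285.1°: R = R0 + s = 33 + 42.4500 = 75.4500
θ=324.3°: R = R0 + s = 33 + 3.0343 = 36.0343

θ=278.1°: 71.9500
θ=280.1°: 72.9500
θ=285.1°: 75.4500
θ=324.3°: 36.0343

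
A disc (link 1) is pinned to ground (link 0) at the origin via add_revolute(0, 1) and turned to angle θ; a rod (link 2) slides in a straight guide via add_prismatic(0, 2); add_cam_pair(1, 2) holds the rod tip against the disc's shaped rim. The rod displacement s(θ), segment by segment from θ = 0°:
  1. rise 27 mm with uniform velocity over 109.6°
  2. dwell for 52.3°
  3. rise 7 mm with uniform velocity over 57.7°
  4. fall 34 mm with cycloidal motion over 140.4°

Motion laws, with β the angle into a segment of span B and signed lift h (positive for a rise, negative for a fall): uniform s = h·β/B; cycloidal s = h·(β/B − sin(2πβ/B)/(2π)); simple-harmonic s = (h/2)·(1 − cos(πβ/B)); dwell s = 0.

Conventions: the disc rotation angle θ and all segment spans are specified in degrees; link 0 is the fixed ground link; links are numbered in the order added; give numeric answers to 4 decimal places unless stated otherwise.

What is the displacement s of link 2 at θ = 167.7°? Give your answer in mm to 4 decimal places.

segment 1 (0° to 109.6°, uniform, h = 27) is passed completely: s = 0.0000 + (27) = 27.0000
segment 2 (109.6° to 161.9°, dwell): s unchanged at 27.0000
θ = 167.7° falls in segment 3 (161.9° to 219.6°, uniform, h = 7): β = 167.7 − 161.9 = 5.8°, B = 57.7°; Δs = 7·5.8/57.7 = 0.7036; s = 27.0000 + 0.7036 = 27.7036

27.7036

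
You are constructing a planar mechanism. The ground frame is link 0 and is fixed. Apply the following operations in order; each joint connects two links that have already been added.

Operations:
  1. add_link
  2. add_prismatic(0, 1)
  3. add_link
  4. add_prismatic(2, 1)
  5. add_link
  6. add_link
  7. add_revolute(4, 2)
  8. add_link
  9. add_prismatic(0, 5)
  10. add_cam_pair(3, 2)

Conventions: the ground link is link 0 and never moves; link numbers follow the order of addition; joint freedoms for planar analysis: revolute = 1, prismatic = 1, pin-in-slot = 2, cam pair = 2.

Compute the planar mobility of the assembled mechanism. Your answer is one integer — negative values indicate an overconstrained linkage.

(L,J1,J2)=(1,0,0); link0 fixed
link1: (2,0,0)
P 0-1 [J1]: (2,1,0)
link2: (3,1,0)
P 2-1 [J1]: (3,2,0)
link3: (4,2,0)
link4: (5,2,0)
R 4-2 [J1]: (5,3,0)
link5: (6,3,0)
P 0-5 [J1]: (6,4,0)
C 3-2 [J2]: (6,4,1)
Grübler: 3·5 − 2·4 − 1 = 6

M = 6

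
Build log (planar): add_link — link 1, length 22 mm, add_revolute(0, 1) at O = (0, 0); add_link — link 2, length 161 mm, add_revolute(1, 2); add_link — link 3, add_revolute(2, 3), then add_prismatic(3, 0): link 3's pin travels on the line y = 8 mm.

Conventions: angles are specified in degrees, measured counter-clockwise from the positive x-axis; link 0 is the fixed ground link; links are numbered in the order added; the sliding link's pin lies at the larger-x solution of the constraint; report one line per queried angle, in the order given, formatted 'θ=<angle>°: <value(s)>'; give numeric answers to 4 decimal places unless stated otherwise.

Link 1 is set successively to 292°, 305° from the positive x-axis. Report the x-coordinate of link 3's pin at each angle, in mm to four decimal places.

geometry: r = 22 mm, L = 161 mm, e = 8 mm
θ=292°: crank pin P = (r cos θ, r sin θ) = (8.241345, -20.398045)
θ=292°: h = r sin θ − e = -20.398045 − 8 = -28.398045
θ=292°: x = r cos θ + √(L² − h²) = 8.241345 + 158.475711 = 166.717056
θ=305°: crank pin P = (r cos θ, r sin θ) = (12.618682, -18.021345)
θ=305°: h = r sin θ − e = -18.021345 − 8 = -26.021345
θ=305°: x = r cos θ + √(L² − h²) = 12.618682 + 158.883258 = 171.501939

θ=292°: 166.7171
θ=305°: 171.5019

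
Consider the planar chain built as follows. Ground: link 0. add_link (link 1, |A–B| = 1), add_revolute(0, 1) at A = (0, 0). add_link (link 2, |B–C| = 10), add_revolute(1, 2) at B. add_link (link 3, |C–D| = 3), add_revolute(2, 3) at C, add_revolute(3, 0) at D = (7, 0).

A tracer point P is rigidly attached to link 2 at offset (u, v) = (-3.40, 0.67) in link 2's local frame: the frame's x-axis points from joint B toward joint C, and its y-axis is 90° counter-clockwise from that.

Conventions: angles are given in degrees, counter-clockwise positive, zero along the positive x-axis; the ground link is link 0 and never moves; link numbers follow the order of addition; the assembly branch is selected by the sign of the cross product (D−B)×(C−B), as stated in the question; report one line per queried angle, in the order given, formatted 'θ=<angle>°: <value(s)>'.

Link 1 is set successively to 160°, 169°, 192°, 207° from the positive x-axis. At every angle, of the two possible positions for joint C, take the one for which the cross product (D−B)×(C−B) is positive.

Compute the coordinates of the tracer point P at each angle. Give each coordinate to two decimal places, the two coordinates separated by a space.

A=(0,0), D=(7.00,0)
θ=160°: B = A + 1.00·(cos160°, sin160°) = (-0.9397, 0.3420)
θ=160°: |BD| = 7.9471
θ=160°: circle(B,10.00) ∩ circle(D,3.00): a=9.6989, h=2.4354
θ=160°:   candidates: C₊=(8.8551,2.3577) cross=19.354; C₋=(8.6454,-2.5085) cross=-19.354
θ=160°:   branch + wants cross > 0 → take C=(8.8551,2.3577) (cross=19.354)
θ=160°: ex = (C−B)/|BC| = (0.9795,0.2016); ey = (-0.2016,0.9795)
θ=160°: P = B + -3.40·ex + 0.67·ey = (-4.4050,0.3129)
θ=169°: B = A + 1.00·(cos169°, sin169°) = (-0.9816, 0.1908)
θ=169°: |BD| = 7.9839
θ=169°: circle(B,10.00) ∩ circle(D,3.00): a=9.6909, h=2.4670
θ=169°:   candidates: C₊=(8.7655,2.4255) cross=19.696; C₋=(8.6476,-2.5071) cross=-19.696
θ=169°:   branch + wants cross > 0 → take C=(8.7655,2.4255) (cross=19.696)
θ=169°: ex = (C−B)/|BC| = (0.9747,0.2235); ey = (-0.2235,0.9747)
θ=169°: P = B + -3.40·ex + 0.67·ey = (-4.4454,0.0841)
θ=192°: B = A + 1.00·(cos192°, sin192°) = (-0.9781, -0.2079)
θ=192°: |BD| = 7.9809
θ=192°: circle(B,10.00) ∩ circle(D,3.00): a=9.6916, h=2.4644
θ=192°:   candidates: C₊=(8.6459,2.5082) cross=19.668; C₋=(8.7743,-2.4190) cross=-19.668
θ=192°:   branch + wants cross > 0 → take C=(8.6459,2.5082) (cross=19.668)
θ=192°: ex = (C−B)/|BC| = (0.9624,0.2716); ey = (-0.2716,0.9624)
θ=192°: P = B + -3.40·ex + 0.67·ey = (-4.4323,-0.4866)
θ=207°: B = A + 1.00·(cos207°, sin207°) = (-0.8910, -0.4540)
θ=207°: |BD| = 7.9041
θ=207°: circle(B,10.00) ∩ circle(D,3.00): a=9.7086, h=2.3966
θ=207°:   candidates: C₊=(8.6639,2.4963) cross=18.943; C₋=(8.9392,-2.2890) cross=-18.943
θ=207°:   branch + wants cross > 0 → take C=(8.6639,2.4963) (cross=18.943)
θ=207°: ex = (C−B)/|BC| = (0.9555,0.2950); ey = (-0.2950,0.9555)
θ=207°: P = B + -3.40·ex + 0.67·ey = (-4.3373,-0.8169)

θ=160°: -4.40 0.31
θ=169°: -4.45 0.08
θ=192°: -4.43 -0.49
θ=207°: -4.34 -0.82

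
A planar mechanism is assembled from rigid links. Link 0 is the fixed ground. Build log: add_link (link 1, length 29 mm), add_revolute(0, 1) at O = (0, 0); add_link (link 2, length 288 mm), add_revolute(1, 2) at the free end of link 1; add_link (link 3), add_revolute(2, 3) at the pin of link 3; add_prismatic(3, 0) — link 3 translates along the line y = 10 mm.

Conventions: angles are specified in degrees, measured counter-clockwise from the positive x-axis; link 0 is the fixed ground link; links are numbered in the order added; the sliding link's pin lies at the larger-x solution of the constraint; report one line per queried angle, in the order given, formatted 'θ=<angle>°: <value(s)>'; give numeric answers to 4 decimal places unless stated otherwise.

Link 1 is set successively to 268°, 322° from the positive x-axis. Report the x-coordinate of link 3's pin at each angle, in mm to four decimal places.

geometry: r = 29 mm, L = 288 mm, e = 10 mm
θ=268°: crank pin P = (r cos θ, r sin θ) = (-1.012085, -28.982334)
θ=268°: h = r sin θ − e = -28.982334 − 10 = -38.982334
θ=268°: x = r cos θ + √(L² − h²) = -1.012085 + 285.349571 = 284.337486
θ=322°: crank pin P = (r cos θ, r sin θ) = (22.852312, -17.854183)
θ=322°: h = r sin θ − e = -17.854183 − 10 = -27.854183
θ=322°: x = r cos θ + √(L² − h²) = 22.852312 + 286.649864 = 309.502176

θ=268°: 284.3375
θ=322°: 309.5022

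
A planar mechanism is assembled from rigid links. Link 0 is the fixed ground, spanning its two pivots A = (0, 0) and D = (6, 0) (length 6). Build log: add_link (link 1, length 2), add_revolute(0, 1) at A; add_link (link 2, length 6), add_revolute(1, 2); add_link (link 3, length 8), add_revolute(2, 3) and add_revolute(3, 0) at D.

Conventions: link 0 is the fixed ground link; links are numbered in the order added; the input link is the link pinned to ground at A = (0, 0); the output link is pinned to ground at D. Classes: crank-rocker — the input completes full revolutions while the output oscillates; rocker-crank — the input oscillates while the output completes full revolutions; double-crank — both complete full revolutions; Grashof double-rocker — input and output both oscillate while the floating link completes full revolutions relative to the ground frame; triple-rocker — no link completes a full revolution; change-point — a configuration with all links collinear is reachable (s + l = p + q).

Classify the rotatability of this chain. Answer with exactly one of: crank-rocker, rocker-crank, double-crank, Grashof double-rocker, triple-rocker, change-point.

lengths: ground=6, input=2, coupler=6, output=8
sorted: s=2 (shortest), l=8 (longest), p+q=12
s + l = 10 vs p + q = 12
s + l < p + q (Grashof) with shortest = input link → crank-rocker

crank-rocker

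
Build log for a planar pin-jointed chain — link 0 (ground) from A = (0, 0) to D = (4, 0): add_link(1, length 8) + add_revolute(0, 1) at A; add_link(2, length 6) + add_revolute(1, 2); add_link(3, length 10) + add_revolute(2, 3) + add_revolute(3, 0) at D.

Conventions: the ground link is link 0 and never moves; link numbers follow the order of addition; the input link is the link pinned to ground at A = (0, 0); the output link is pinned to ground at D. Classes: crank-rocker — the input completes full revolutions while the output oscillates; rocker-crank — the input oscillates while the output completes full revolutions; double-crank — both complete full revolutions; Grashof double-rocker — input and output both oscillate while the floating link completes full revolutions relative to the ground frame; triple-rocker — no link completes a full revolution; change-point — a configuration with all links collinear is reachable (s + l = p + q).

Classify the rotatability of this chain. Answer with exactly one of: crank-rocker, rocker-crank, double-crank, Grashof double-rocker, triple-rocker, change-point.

lengths: ground=4, input=8, coupler=6, output=10
sorted: s=4 (shortest), l=10 (longest), p+q=14
s + l = 14 vs p + q = 14
s + l = p + q → change-point (collinear configuration reachable)

change-point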